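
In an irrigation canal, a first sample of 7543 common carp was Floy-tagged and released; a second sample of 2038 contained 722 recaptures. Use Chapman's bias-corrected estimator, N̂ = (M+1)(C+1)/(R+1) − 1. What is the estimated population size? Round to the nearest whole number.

N ≈ 21,275

N̂ = (7543+1)(2038+1)/(722+1) − 1 = 7544·2039/723 − 1
= 15382216/723 − 1 ≈ 21275.5 − 1 ≈ 21274.5 → 21275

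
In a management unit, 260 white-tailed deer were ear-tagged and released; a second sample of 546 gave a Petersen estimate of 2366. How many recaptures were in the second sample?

From N = M·C/R: R = M·C / N = 260·546 / 2366 = 141960 / 2366 = 60.

R = 60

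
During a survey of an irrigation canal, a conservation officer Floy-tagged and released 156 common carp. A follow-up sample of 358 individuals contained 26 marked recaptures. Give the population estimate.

Lincoln-Petersen assumes M/N = R/C, so N = M·C / R.
N = (156 × 358) / 26 = 55848 / 26 = 2148

N = 2148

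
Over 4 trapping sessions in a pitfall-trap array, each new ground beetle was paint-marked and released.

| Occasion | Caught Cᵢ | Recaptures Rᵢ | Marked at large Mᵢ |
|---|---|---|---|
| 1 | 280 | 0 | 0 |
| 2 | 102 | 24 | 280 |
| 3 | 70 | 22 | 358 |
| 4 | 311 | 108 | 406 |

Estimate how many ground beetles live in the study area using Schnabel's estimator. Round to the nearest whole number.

Σ MᵢCᵢ = 0·280 + 280·102 + 358·70 + 406·311 = 0 + 28560 + 25060 + 126266 = 179886
Σ Rᵢ = 0 + 24 + 22 + 108 = 154
N̂ = 179886 / 154 ≈ 1168.1 → 1168

N ≈ 1168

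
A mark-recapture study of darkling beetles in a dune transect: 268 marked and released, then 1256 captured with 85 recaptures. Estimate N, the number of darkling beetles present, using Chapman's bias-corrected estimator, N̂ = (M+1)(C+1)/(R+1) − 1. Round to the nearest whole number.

N̂ = (268+1)(1256+1)/(85+1) − 1 = 269·1257/86 − 1
= 338133/86 − 1 ≈ 3931.8 − 1 ≈ 3930.8 → 3931

N ≈ 3931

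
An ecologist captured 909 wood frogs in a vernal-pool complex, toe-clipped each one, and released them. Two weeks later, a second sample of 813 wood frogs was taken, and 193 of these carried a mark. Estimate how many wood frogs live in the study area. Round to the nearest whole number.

N ≈ 3829

Lincoln-Petersen assumes M/N = R/C, so N = M·C / R.
N = (909 × 813) / 193 = 739017 / 193 ≈ 3829.1 → 3829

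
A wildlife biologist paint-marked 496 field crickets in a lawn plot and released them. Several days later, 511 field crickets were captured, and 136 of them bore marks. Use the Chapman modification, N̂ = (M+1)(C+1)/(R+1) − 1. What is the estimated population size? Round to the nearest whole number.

N̂ = (496+1)(511+1)/(136+1) − 1 = 497·512/137 − 1
= 254464/137 − 1 ≈ 1857.4 − 1 ≈ 1856.4 → 1856

N ≈ 1856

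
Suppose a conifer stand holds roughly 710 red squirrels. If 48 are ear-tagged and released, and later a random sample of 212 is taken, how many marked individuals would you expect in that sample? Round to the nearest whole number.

The marked fraction of the population is 48/710, so in a sample of 212 expect C·(M/N) marked.
E[R] = 48 × 212 / 710 = 10176 / 710 ≈ 14.3 → 14

expected recaptures ≈ 14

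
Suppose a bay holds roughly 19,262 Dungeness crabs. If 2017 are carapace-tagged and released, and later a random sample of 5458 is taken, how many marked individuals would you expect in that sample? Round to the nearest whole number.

expected recaptures ≈ 572

Expected recaptures E[R] = M·C / N.
E[R] = 2017 × 5458 / 19262 = 11008786 / 19262 ≈ 571.5 → 572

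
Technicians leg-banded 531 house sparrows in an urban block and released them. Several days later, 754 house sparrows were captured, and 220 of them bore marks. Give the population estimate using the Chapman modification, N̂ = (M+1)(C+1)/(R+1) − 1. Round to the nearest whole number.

N ≈ 1816

N̂ = (531+1)(754+1)/(220+1) − 1 = 532·755/221 − 1
= 401660/221 − 1 ≈ 1817.47 − 1 ≈ 1816.47 → 1816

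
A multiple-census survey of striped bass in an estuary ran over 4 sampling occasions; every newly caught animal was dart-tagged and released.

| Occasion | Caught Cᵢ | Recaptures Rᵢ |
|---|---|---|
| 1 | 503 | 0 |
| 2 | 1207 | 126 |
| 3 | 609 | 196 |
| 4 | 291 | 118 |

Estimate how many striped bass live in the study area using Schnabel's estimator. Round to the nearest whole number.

Marked at large before each occasion: Mᵢ = Σⱼ<ᵢ (Cⱼ − Rⱼ) → M1=0, M2=503, M3=1584, M4=1997
Σ MᵢCᵢ = 0·503 + 503·1207 + 1584·609 + 1997·291 = 0 + 607121 + 964656 + 581127 = 2152904
Σ Rᵢ = 0 + 126 + 196 + 118 = 440
N̂ = 2152904 / 440 ≈ 4893.0 → 4893

N ≈ 4893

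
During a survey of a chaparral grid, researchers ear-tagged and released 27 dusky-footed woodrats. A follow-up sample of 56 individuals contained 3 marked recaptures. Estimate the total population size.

If marked individuals mix randomly, R/C ≈ M/N, giving N ≈ M·C/R.
N = (27 × 56) / 3 = 1512 / 3 = 504

N = 504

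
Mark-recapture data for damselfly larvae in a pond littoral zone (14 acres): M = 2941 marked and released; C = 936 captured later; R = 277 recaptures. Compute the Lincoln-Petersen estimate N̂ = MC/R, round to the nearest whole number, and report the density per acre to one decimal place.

N̂ = 2941·936/277 = 2752776/277 ≈ 9937.8 → 9938
Density = N̂ / area = 9938 / 14 ≈ 709.86 → 709.9 per acre

density ≈ 709.9 damselfly larvae per acre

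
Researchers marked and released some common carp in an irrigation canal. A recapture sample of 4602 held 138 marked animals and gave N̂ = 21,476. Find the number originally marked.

M = 644

From N = M·C/R: M = N·R / C = 21476·138 / 4602 = 2963688 / 4602 = 644.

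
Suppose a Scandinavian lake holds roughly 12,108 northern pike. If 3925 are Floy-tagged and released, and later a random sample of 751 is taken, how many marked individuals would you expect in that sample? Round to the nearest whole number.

Expected recaptures E[R] = M·C / N.
E[R] = 3925 × 751 / 12108 = 2947675 / 12108 ≈ 243.4 → 243

expected recaptures ≈ 243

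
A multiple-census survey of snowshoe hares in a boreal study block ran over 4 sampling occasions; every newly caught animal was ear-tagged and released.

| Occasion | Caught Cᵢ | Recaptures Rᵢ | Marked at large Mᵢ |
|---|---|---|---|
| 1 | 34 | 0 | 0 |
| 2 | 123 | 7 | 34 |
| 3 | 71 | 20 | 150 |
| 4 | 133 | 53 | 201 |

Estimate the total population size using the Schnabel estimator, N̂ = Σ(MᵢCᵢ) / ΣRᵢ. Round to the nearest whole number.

Σ MᵢCᵢ = 0·34 + 34·123 + 150·71 + 201·133 = 0 + 4182 + 10650 + 26733 = 41565
Σ Rᵢ = 0 + 7 + 20 + 53 = 80
N̂ = 41565 / 80 ≈ 519.6 → 520

N ≈ 520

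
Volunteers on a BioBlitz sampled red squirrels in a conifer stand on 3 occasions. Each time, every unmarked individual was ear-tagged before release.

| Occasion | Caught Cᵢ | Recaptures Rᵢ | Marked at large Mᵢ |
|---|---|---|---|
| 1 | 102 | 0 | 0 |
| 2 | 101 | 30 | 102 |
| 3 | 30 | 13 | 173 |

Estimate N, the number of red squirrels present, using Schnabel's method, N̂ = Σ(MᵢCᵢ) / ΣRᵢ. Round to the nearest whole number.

Σ MᵢCᵢ = 0·102 + 102·101 + 173·30 = 0 + 10302 + 5190 = 15492
Σ Rᵢ = 0 + 30 + 13 = 43
N̂ = 15492 / 43 ≈ 360.3 → 360

N ≈ 360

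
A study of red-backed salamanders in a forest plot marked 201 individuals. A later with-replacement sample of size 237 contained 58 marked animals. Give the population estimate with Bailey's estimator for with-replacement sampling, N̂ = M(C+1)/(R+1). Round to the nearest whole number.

N ≈ 811

N̂ = 201·(237+1)/(58+1) = 201·238/59 = 47838/59 ≈ 810.8 → 811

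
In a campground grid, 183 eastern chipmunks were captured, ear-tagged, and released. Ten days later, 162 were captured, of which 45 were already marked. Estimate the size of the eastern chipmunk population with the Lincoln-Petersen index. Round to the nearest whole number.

N ≈ 659

N = (183 × 162) / 45 = 29646 / 45 ≈ 658.8 → 659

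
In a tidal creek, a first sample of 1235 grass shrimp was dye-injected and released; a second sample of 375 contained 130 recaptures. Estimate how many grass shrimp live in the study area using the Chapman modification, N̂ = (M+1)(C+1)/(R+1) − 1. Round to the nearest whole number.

N̂ = (1235+1)(375+1)/(130+1) − 1 = 1236·376/131 − 1
= 464736/131 − 1 ≈ 3547.6 − 1 ≈ 3546.6 → 3547

N ≈ 3547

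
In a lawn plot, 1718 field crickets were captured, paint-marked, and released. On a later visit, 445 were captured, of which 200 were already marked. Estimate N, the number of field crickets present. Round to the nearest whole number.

Lincoln-Petersen assumes M/N = R/C, so N = M·C / R.
N = (1718 × 445) / 200 = 764510 / 200 ≈ 3822.6 → 3823

N ≈ 3823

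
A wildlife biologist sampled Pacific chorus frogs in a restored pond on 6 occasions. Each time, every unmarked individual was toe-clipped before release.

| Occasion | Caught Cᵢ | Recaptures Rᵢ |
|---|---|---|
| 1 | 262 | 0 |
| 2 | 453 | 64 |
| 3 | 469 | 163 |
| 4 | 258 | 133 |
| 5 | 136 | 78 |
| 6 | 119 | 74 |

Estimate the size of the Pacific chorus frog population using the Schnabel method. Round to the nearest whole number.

N ≈ 1863

Marked at large before each occasion: Mᵢ = Σⱼ<ᵢ (Cⱼ − Rⱼ) → M1=0, M2=262, M3=651, M4=957, M5=1082, M6=1140
Σ MᵢCᵢ = 0·262 + 262·453 + 651·469 + 957·258 + 1082·136 + 1140·119 = 0 + 118686 + 305319 + 246906 + 147152 + 135660 = 953723
Σ Rᵢ = 0 + 64 + 163 + 133 + 78 + 74 = 512
N̂ = 953723 / 512 ≈ 1862.7 → 1863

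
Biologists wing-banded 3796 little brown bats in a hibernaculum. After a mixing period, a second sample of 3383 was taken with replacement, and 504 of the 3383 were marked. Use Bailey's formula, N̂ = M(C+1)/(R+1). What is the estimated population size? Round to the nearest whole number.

N ≈ 25,437

N̂ = 3796·(3383+1)/(504+1) = 3796·3384/505 = 12845664/505 ≈ 25437.0 → 25437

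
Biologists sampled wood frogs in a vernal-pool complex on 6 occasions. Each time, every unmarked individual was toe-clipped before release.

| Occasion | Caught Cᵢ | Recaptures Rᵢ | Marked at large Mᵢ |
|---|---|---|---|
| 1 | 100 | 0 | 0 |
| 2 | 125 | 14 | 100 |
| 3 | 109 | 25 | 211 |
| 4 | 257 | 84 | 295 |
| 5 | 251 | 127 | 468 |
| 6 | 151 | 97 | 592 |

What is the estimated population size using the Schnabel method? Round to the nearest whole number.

N ≈ 917

Σ MᵢCᵢ = 0·100 + 100·125 + 211·109 + 295·257 + 468·251 + 592·151 = 0 + 12500 + 22999 + 75815 + 117468 + 89392 = 318174
Σ Rᵢ = 0 + 14 + 25 + 84 + 127 + 97 = 347
N̂ = 318174 / 347 ≈ 916.9 → 917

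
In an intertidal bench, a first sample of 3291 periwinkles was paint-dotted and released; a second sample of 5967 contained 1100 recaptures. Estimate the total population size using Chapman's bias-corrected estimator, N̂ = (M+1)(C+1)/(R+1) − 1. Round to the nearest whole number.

N ≈ 17,843

N̂ = (3291+1)(5967+1)/(1100+1) − 1 = 3292·5968/1101 − 1
= 19646656/1101 − 1 ≈ 17844.4 − 1 ≈ 17843.4 → 17843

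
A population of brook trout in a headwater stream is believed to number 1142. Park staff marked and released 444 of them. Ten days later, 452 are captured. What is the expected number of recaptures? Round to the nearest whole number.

expected recaptures ≈ 176

The marked fraction of the population is 444/1142, so in a sample of 452 expect C·(M/N) marked.
E[R] = 444 × 452 / 1142 = 200688 / 1142 ≈ 175.7 → 176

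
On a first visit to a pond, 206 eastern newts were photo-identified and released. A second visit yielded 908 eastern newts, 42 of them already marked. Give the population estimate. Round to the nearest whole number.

N ≈ 4454

N = (206 × 908) / 42 = 187048 / 42 ≈ 4453.5 → 4454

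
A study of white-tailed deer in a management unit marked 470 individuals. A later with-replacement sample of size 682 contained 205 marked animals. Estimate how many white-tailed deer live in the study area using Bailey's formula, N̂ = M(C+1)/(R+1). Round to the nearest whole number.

N ≈ 1558

N̂ = 470·(682+1)/(205+1) = 470·683/206 = 321010/206 ≈ 1558.3 → 1558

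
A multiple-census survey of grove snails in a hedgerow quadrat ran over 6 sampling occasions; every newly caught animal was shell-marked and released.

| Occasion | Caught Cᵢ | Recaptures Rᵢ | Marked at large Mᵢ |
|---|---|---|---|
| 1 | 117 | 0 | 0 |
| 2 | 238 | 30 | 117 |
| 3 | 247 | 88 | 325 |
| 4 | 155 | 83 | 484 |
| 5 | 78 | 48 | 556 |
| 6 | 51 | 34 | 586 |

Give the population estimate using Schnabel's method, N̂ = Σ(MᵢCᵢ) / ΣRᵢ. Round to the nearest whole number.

Σ MᵢCᵢ = 0·117 + 117·238 + 325·247 + 484·155 + 556·78 + 586·51 = 0 + 27846 + 80275 + 75020 + 43368 + 29886 = 256395
Σ Rᵢ = 0 + 30 + 88 + 83 + 48 + 34 = 283
N̂ = 256395 / 283 ≈ 906.0 → 906

N ≈ 906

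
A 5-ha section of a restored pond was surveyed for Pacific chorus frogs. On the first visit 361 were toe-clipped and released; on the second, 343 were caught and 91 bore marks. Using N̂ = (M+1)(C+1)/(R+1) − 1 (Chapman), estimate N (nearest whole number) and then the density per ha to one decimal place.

density ≈ 270.6 Pacific chorus frogs per ha

N̂ = 362·344/92 − 1 = 124528/92 − 1 ≈ 1352.6 → 1353
Density = N̂ / area = 1353 / 5 ≈ 270.60 → 270.6 per ha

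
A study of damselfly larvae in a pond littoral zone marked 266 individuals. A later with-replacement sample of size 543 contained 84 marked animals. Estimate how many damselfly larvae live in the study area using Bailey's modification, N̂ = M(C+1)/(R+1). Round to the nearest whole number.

N ≈ 1702

N̂ = 266·(543+1)/(84+1) = 266·544/85 = 144704/85 ≈ 1702.4 → 1702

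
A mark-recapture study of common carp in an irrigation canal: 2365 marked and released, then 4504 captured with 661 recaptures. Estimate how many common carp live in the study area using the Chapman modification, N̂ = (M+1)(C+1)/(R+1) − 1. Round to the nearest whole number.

N ≈ 16,100

N̂ = (2365+1)(4504+1)/(661+1) − 1 = 2366·4505/662 − 1
= 10658830/662 − 1 ≈ 16101.0 − 1 ≈ 16100.0 → 16100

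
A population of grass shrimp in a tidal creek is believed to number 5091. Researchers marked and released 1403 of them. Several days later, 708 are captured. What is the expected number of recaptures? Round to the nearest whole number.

expected recaptures ≈ 195

The marked fraction of the population is 1403/5091, so in a sample of 708 expect C·(M/N) marked.
E[R] = 1403 × 708 / 5091 = 993324 / 5091 ≈ 195.1 → 195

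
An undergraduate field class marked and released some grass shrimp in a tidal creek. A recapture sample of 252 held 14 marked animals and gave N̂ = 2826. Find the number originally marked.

From N = M·C/R: M = N·R / C = 2826·14 / 252 = 39564 / 252 = 157.

M = 157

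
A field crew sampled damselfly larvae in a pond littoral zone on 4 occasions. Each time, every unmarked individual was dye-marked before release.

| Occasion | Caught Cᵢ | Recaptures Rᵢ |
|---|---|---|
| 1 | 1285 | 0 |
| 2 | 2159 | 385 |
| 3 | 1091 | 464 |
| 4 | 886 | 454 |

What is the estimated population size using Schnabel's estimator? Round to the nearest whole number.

N ≈ 7197

Marked at large before each occasion: Mᵢ = Σⱼ<ᵢ (Cⱼ − Rⱼ) → M1=0, M2=1285, M3=3059, M4=3686
Σ MᵢCᵢ = 0·1285 + 1285·2159 + 3059·1091 + 3686·886 = 0 + 2774315 + 3337369 + 3265796 = 9377480
Σ Rᵢ = 0 + 385 + 464 + 454 = 1303
N̂ = 9377480 / 1303 ≈ 7196.8 → 7197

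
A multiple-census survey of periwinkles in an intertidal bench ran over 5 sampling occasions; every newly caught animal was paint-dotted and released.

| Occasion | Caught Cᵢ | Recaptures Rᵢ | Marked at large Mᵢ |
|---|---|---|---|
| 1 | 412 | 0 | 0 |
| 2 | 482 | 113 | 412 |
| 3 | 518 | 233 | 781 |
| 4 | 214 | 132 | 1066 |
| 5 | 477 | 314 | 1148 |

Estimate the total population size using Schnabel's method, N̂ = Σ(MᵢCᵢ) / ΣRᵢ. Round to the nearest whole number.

Σ MᵢCᵢ = 0·412 + 412·482 + 781·518 + 1066·214 + 1148·477 = 0 + 198584 + 404558 + 228124 + 547596 = 1378862
Σ Rᵢ = 0 + 113 + 233 + 132 + 314 = 792
N̂ = 1378862 / 792 ≈ 1741.0 → 1741

N ≈ 1741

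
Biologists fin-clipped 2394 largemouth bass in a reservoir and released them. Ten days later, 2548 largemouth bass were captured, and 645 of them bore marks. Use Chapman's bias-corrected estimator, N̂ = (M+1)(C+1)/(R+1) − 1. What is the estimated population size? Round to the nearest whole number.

N̂ = (2394+1)(2548+1)/(645+1) − 1 = 2395·2549/646 − 1
= 6104855/646 − 1 ≈ 9450.2 − 1 ≈ 9449.2 → 9449

N ≈ 9449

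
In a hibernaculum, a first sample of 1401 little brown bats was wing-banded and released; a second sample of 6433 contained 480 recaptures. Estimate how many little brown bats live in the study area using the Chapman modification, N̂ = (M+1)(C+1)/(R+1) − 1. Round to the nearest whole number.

N ≈ 18,753

N̂ = (1401+1)(6433+1)/(480+1) − 1 = 1402·6434/481 − 1
= 9020468/481 − 1 ≈ 18753.6 − 1 ≈ 18752.6 → 18753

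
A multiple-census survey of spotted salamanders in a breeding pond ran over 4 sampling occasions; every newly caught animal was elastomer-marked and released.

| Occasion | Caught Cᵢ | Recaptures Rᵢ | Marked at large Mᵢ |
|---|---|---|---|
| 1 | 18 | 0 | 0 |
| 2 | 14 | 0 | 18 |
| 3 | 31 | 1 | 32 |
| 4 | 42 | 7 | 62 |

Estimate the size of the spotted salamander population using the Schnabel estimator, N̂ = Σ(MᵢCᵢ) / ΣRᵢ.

Σ MᵢCᵢ = 0·18 + 18·14 + 32·31 + 62·42 = 0 + 252 + 992 + 2604 = 3848
Σ Rᵢ = 0 + 0 + 1 + 7 = 8
N̂ = 3848 / 8 = 481

N = 481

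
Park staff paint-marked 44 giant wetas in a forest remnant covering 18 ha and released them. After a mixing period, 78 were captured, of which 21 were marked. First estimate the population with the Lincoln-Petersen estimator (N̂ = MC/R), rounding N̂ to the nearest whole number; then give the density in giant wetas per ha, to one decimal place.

density ≈ 9.1 giant wetas per ha

N̂ = 44·78/21 = 3432/21 ≈ 163.4 → 163
Density = N̂ / area = 163 / 18 ≈ 9.06 → 9.1 per ha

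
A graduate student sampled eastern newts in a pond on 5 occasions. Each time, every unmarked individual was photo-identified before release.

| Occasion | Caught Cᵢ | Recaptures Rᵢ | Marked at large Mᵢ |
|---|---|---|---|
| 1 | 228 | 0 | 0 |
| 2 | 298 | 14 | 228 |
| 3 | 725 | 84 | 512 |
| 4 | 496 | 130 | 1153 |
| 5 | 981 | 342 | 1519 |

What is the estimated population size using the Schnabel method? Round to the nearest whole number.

Σ MᵢCᵢ = 0·228 + 228·298 + 512·725 + 1153·496 + 1519·981 = 0 + 67944 + 371200 + 571888 + 1490139 = 2501171
Σ Rᵢ = 0 + 14 + 84 + 130 + 342 = 570
N̂ = 2501171 / 570 ≈ 4388.0 → 4388

N ≈ 4388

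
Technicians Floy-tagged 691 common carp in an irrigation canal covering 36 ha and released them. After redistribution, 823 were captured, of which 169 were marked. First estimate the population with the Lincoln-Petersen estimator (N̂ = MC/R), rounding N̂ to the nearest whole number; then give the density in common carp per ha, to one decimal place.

density ≈ 93.5 common carp per ha

N̂ = 691·823/169 = 568693/169 ≈ 3365.0 → 3365
Density = N̂ / area = 3365 / 36 ≈ 93.47 → 93.5 per ha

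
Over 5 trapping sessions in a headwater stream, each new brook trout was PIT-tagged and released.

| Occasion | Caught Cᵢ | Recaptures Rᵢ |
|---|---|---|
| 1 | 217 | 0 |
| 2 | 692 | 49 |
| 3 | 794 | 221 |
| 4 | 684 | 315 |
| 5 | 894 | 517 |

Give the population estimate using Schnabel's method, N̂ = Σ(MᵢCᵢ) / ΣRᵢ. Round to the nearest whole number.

N ≈ 3107

Marked at large before each occasion: Mᵢ = Σⱼ<ᵢ (Cⱼ − Rⱼ) → M1=0, M2=217, M3=860, M4=1433, M5=1802
Σ MᵢCᵢ = 0·217 + 217·692 + 860·794 + 1433·684 + 1802·894 = 0 + 150164 + 682840 + 980172 + 1610988 = 3424164
Σ Rᵢ = 0 + 49 + 221 + 315 + 517 = 1102
N̂ = 3424164 / 1102 ≈ 3107.2 → 3107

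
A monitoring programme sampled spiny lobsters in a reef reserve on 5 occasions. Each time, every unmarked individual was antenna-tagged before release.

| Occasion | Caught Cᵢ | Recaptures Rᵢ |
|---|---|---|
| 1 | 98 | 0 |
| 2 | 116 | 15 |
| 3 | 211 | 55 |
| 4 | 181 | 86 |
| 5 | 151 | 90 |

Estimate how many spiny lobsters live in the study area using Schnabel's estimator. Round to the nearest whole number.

N ≈ 754

Marked at large before each occasion: Mᵢ = Σⱼ<ᵢ (Cⱼ − Rⱼ) → M1=0, M2=98, M3=199, M4=355, M5=450
Σ MᵢCᵢ = 0·98 + 98·116 + 199·211 + 355·181 + 450·151 = 0 + 11368 + 41989 + 64255 + 67950 = 185562
Σ Rᵢ = 0 + 15 + 55 + 86 + 90 = 246
N̂ = 185562 / 246 ≈ 754.3 → 754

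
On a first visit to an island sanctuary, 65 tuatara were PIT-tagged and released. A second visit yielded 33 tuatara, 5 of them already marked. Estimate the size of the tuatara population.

N = 429

N = (65 × 33) / 5 = 2145 / 5 = 429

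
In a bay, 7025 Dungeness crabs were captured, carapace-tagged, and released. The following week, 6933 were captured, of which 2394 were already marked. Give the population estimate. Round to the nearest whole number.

N ≈ 20,344

N = (7025 × 6933) / 2394 = 48704325 / 2394 ≈ 20344.3 → 20344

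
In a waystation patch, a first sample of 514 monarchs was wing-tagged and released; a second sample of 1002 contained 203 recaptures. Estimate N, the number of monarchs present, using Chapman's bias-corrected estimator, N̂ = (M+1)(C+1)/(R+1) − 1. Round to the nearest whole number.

N̂ = (514+1)(1002+1)/(203+1) − 1 = 515·1003/204 − 1
= 516545/204 − 1 ≈ 2532.1 − 1 ≈ 2531.1 → 2531

N ≈ 2531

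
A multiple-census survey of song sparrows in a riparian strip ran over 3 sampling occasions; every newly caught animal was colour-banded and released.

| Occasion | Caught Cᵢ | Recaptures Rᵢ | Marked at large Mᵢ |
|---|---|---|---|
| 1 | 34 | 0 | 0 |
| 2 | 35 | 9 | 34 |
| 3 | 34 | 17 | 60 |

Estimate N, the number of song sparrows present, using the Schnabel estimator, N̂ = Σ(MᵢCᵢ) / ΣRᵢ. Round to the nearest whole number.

N ≈ 124

Σ MᵢCᵢ = 0·34 + 34·35 + 60·34 = 0 + 1190 + 2040 = 3230
Σ Rᵢ = 0 + 9 + 17 = 26
N̂ = 3230 / 26 ≈ 124.2 → 124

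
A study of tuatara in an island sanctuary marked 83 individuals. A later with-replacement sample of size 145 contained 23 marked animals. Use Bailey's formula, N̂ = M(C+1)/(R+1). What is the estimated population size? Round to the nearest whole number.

N̂ = 83·(145+1)/(23+1) = 83·146/24 = 12118/24 ≈ 504.9 → 505

N ≈ 505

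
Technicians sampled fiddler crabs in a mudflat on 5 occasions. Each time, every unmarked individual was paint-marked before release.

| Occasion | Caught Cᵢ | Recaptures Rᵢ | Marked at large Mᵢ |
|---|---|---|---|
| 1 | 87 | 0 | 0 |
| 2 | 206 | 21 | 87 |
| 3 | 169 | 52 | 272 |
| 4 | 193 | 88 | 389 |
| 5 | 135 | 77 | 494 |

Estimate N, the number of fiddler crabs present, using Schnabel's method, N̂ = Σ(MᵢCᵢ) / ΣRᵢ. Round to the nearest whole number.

Σ MᵢCᵢ = 0·87 + 87·206 + 272·169 + 389·193 + 494·135 = 0 + 17922 + 45968 + 75077 + 66690 = 205657
Σ Rᵢ = 0 + 21 + 52 + 88 + 77 = 238
N̂ = 205657 / 238 ≈ 864.1 → 864

N ≈ 864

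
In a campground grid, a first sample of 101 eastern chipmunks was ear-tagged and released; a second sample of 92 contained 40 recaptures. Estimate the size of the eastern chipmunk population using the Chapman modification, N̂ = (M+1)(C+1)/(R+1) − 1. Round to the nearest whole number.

N ≈ 230

N̂ = (101+1)(92+1)/(40+1) − 1 = 102·93/41 − 1
= 9486/41 − 1 ≈ 231.4 − 1 ≈ 230.4 → 230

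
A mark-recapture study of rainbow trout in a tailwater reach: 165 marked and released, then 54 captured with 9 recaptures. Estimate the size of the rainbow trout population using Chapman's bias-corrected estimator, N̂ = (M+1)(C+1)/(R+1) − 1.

N = 912

N̂ = (165+1)(54+1)/(9+1) − 1 = 166·55/10 − 1
= 9130/10 − 1 = 913 − 1 = 912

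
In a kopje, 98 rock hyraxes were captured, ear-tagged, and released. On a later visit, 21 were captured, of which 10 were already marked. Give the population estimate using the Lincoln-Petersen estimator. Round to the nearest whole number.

N = (98 × 21) / 10 = 2058 / 10 ≈ 205.8 → 206

N ≈ 206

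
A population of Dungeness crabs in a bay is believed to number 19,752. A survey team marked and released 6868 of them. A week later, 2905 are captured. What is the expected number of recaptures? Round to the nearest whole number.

The marked fraction of the population is 6868/19752, so in a sample of 2905 expect C·(M/N) marked.
E[R] = 6868 × 2905 / 19752 = 19951540 / 19752 ≈ 1010.1 → 1010

expected recaptures ≈ 1010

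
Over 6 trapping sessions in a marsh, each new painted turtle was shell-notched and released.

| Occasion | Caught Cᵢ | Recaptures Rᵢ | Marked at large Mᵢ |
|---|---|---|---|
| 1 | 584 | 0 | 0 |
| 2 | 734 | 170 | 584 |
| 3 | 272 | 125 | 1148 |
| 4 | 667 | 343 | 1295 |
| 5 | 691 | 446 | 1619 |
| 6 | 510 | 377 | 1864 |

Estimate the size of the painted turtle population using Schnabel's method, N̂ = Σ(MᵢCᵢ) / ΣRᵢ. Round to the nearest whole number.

N ≈ 2515

Σ MᵢCᵢ = 0·584 + 584·734 + 1148·272 + 1295·667 + 1619·691 + 1864·510 = 0 + 428656 + 312256 + 863765 + 1118729 + 950640 = 3674046
Σ Rᵢ = 0 + 170 + 125 + 343 + 446 + 377 = 1461
N̂ = 3674046 / 1461 ≈ 2514.7 → 2515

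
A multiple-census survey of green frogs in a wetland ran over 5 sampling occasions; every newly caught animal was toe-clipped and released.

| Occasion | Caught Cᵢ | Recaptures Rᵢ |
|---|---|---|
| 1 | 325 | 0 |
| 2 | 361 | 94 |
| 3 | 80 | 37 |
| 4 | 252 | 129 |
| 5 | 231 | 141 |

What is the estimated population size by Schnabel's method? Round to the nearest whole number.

N ≈ 1246

Marked at large before each occasion: Mᵢ = Σⱼ<ᵢ (Cⱼ − Rⱼ) → M1=0, M2=325, M3=592, M4=635, M5=758
Σ MᵢCᵢ = 0·325 + 325·361 + 592·80 + 635·252 + 758·231 = 0 + 117325 + 47360 + 160020 + 175098 = 499803
Σ Rᵢ = 0 + 94 + 37 + 129 + 141 = 401
N̂ = 499803 / 401 ≈ 1246.4 → 1246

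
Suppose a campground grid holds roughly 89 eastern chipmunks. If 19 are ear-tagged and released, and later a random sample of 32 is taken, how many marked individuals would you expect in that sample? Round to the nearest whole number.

expected recaptures ≈ 7

The marked fraction of the population is 19/89, so in a sample of 32 expect C·(M/N) marked.
E[R] = 19 × 32 / 89 = 608 / 89 ≈ 6.8 → 7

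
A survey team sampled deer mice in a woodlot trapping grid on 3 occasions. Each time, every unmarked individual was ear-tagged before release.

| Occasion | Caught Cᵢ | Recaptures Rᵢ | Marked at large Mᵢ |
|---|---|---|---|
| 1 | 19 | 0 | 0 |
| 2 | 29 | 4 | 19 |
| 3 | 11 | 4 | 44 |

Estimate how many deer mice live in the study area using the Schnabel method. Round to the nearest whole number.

N ≈ 129

Σ MᵢCᵢ = 0·19 + 19·29 + 44·11 = 0 + 551 + 484 = 1035
Σ Rᵢ = 0 + 4 + 4 = 8
N̂ = 1035 / 8 ≈ 129.4 → 129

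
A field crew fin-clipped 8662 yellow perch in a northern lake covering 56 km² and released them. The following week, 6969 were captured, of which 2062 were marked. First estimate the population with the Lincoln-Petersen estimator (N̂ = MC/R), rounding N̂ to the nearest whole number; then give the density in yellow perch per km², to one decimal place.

density ≈ 522.8 yellow perch per km²

N̂ = 8662·6969/2062 = 60365478/2062 ≈ 29275.2 → 29275
Density = N̂ / area = 29275 / 56 ≈ 522.77 → 522.8 per km²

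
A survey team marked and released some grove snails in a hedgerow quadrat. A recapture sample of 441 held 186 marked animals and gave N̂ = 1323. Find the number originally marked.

From N = M·C/R: M = N·R / C = 1323·186 / 441 = 246078 / 441 = 558.

M = 558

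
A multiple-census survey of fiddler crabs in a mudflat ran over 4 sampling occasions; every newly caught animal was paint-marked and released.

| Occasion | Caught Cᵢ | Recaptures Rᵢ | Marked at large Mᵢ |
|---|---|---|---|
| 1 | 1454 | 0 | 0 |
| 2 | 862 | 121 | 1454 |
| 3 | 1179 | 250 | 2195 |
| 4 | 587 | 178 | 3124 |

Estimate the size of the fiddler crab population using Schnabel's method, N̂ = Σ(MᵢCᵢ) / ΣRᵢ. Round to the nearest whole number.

Σ MᵢCᵢ = 0·1454 + 1454·862 + 2195·1179 + 3124·587 = 0 + 1253348 + 2587905 + 1833788 = 5675041
Σ Rᵢ = 0 + 121 + 250 + 178 = 549
N̂ = 5675041 / 549 ≈ 10337.1 → 10337

N ≈ 10,337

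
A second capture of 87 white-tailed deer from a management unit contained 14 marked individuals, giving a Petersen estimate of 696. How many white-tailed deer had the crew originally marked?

M = 112

From N = M·C/R: M = N·R / C = 696·14 / 87 = 9744 / 87 = 112.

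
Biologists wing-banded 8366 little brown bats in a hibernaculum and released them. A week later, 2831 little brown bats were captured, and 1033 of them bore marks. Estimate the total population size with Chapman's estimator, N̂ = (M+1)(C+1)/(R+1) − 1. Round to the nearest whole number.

N̂ = (8366+1)(2831+1)/(1033+1) − 1 = 8367·2832/1034 − 1
= 23695344/1034 − 1 ≈ 22916.2 − 1 ≈ 22915.2 → 22915

N ≈ 22,915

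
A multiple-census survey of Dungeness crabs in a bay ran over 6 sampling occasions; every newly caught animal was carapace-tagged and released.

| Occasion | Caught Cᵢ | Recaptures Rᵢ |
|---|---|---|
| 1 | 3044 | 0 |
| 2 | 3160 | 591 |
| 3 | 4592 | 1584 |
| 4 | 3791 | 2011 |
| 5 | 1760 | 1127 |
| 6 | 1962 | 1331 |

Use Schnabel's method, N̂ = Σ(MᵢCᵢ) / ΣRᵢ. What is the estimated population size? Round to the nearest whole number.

Marked at large before each occasion: Mᵢ = Σⱼ<ᵢ (Cⱼ − Rⱼ) → M1=0, M2=3044, M3=5613, M4=8621, M5=10401, M6=11034
Σ MᵢCᵢ = 0·3044 + 3044·3160 + 5613·4592 + 8621·3791 + 10401·1760 + 11034·1962 = 0 + 9619040 + 25774896 + 32682211 + 18305760 + 21648708 = 108030615
Σ Rᵢ = 0 + 591 + 1584 + 2011 + 1127 + 1331 = 6644
N̂ = 108030615 / 6644 ≈ 16259.9 → 16260

N ≈ 16,260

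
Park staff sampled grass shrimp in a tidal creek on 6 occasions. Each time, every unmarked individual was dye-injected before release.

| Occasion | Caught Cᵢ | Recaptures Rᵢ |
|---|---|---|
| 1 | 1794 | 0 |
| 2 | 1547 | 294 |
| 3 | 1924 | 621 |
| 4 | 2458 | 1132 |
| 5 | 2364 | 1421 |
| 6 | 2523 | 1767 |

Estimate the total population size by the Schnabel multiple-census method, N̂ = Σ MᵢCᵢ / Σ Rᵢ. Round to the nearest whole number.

Marked at large before each occasion: Mᵢ = Σⱼ<ᵢ (Cⱼ − Rⱼ) → M1=0, M2=1794, M3=3047, M4=4350, M5=5676, M6=6619
Σ MᵢCᵢ = 0·1794 + 1794·1547 + 3047·1924 + 4350·2458 + 5676·2364 + 6619·2523 = 0 + 2775318 + 5862428 + 10692300 + 13418064 + 16699737 = 49447847
Σ Rᵢ = 0 + 294 + 621 + 1132 + 1421 + 1767 = 5235
N̂ = 49447847 / 5235 ≈ 9445.6 → 9446

N ≈ 9446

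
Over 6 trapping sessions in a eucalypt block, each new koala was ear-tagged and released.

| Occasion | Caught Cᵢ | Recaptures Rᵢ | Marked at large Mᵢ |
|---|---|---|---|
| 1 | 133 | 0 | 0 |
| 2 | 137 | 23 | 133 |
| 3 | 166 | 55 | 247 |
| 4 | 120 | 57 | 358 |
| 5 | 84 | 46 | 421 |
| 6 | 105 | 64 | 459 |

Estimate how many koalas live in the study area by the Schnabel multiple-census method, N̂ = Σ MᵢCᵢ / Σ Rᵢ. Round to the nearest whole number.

N ≈ 758

Σ MᵢCᵢ = 0·133 + 133·137 + 247·166 + 358·120 + 421·84 + 459·105 = 0 + 18221 + 41002 + 42960 + 35364 + 48195 = 185742
Σ Rᵢ = 0 + 23 + 55 + 57 + 46 + 64 = 245
N̂ = 185742 / 245 ≈ 758.1 → 758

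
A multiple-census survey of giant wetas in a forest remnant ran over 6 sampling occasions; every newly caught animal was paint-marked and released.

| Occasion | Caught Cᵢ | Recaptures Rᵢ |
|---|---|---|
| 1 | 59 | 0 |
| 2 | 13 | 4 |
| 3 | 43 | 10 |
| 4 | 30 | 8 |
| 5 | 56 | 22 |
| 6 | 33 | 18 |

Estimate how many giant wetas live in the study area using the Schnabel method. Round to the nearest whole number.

Marked at large before each occasion: Mᵢ = Σⱼ<ᵢ (Cⱼ − Rⱼ) → M1=0, M2=59, M3=68, M4=101, M5=123, M6=157
Σ MᵢCᵢ = 0·59 + 59·13 + 68·43 + 101·30 + 123·56 + 157·33 = 0 + 767 + 2924 + 3030 + 6888 + 5181 = 18790
Σ Rᵢ = 0 + 4 + 10 + 8 + 22 + 18 = 62
N̂ = 18790 / 62 ≈ 303.1 → 303

N ≈ 303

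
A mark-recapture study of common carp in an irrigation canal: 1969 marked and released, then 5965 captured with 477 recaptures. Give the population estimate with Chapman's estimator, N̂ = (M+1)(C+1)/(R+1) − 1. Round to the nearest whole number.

N ≈ 24,587

N̂ = (1969+1)(5965+1)/(477+1) − 1 = 1970·5966/478 − 1
= 11753020/478 − 1 ≈ 24587.9 − 1 ≈ 24586.9 → 24587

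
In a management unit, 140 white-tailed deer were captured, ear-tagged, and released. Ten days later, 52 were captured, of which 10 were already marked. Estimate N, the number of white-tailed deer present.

N = 728

Lincoln-Petersen assumes M/N = R/C, so N = M·C / R.
N = (140 × 52) / 10 = 7280 / 10 = 728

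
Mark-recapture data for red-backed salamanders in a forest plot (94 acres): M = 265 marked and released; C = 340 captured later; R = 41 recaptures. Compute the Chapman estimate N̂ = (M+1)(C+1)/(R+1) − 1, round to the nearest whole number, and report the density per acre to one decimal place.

N̂ = 266·341/42 − 1 = 90706/42 − 1 ≈ 2158.7 → 2159
Density = N̂ / area = 2159 / 94 ≈ 22.97 → 23.0 per acre

density ≈ 23.0 red-backed salamanders per acre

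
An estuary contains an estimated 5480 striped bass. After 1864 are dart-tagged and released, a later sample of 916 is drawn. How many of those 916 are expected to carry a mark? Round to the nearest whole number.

expected recaptures ≈ 312

The marked fraction of the population is 1864/5480, so in a sample of 916 expect C·(M/N) marked.
E[R] = 1864 × 916 / 5480 = 1707424 / 5480 ≈ 311.6 → 312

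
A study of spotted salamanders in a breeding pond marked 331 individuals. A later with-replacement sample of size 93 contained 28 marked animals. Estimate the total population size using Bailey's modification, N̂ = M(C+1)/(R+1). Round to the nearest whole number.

N̂ = 331·(93+1)/(28+1) = 331·94/29 = 31114/29 ≈ 1072.9 → 1073

N ≈ 1073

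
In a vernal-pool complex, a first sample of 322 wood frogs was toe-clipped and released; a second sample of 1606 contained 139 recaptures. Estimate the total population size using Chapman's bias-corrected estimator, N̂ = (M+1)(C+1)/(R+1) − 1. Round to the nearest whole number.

N ≈ 3707

N̂ = (322+1)(1606+1)/(139+1) − 1 = 323·1607/140 − 1
= 519061/140 − 1 ≈ 3707.6 − 1 ≈ 3706.6 → 3707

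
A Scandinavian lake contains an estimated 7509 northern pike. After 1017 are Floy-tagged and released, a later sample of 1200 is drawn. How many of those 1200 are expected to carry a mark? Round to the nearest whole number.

The marked fraction of the population is 1017/7509, so in a sample of 1200 expect C·(M/N) marked.
E[R] = 1017 × 1200 / 7509 = 1220400 / 7509 ≈ 162.5 → 163

expected recaptures ≈ 163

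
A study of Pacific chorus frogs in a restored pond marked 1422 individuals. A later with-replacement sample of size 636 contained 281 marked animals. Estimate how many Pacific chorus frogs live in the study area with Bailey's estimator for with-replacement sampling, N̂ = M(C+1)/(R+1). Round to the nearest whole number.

N̂ = 1422·(636+1)/(281+1) = 1422·637/282 = 905814/282 ≈ 3212.1 → 3212

N ≈ 3212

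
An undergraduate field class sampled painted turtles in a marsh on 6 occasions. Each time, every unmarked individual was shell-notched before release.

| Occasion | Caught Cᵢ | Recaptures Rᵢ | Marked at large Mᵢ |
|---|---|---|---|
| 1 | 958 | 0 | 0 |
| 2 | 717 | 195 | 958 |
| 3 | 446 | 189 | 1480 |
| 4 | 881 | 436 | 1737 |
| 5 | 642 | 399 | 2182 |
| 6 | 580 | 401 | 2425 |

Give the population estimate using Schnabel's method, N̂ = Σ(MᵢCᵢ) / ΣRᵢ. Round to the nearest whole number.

Σ MᵢCᵢ = 0·958 + 958·717 + 1480·446 + 1737·881 + 2182·642 + 2425·580 = 0 + 686886 + 660080 + 1530297 + 1400844 + 1406500 = 5684607
Σ Rᵢ = 0 + 195 + 189 + 436 + 399 + 401 = 1620
N̂ = 5684607 / 1620 ≈ 3509.0 → 3509

N ≈ 3509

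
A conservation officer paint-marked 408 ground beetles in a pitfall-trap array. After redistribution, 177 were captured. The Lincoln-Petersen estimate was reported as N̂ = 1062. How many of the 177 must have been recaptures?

R = 68

From N = M·C/R: R = M·C / N = 408·177 / 1062 = 72216 / 1062 = 68.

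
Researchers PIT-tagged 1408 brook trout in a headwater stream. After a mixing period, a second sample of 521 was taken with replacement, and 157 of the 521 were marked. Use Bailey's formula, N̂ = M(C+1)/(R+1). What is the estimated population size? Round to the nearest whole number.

N ≈ 4652

N̂ = 1408·(521+1)/(157+1) = 1408·522/158 = 734976/158 ≈ 4651.7 → 4652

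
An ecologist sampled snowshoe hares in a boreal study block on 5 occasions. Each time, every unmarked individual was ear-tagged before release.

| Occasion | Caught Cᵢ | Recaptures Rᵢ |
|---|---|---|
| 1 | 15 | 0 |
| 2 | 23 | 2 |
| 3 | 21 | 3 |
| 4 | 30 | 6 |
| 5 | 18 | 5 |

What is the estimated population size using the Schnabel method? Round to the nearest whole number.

N ≈ 258

Marked at large before each occasion: Mᵢ = Σⱼ<ᵢ (Cⱼ − Rⱼ) → M1=0, M2=15, M3=36, M4=54, M5=78
Σ MᵢCᵢ = 0·15 + 15·23 + 36·21 + 54·30 + 78·18 = 0 + 345 + 756 + 1620 + 1404 = 4125
Σ Rᵢ = 0 + 2 + 3 + 6 + 5 = 16
N̂ = 4125 / 16 ≈ 257.8 → 258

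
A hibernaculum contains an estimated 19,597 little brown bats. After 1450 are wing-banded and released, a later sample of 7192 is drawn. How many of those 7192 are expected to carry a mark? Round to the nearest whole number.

The marked fraction of the population is 1450/19597, so in a sample of 7192 expect C·(M/N) marked.
E[R] = 1450 × 7192 / 19597 = 10428400 / 19597 ≈ 532.1 → 532

expected recaptures ≈ 532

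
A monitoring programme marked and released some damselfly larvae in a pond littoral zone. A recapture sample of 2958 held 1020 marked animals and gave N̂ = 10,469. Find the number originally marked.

M = 3610

From N = M·C/R: M = N·R / C = 10469·1020 / 2958 = 10678380 / 2958 = 3610.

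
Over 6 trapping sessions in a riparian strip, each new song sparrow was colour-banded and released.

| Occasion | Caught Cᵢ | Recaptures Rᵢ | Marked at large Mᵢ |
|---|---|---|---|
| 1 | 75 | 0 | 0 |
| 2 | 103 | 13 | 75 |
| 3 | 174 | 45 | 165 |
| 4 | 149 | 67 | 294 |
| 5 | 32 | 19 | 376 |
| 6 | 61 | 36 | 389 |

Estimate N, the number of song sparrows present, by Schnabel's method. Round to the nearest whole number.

N ≈ 644

Σ MᵢCᵢ = 0·75 + 75·103 + 165·174 + 294·149 + 376·32 + 389·61 = 0 + 7725 + 28710 + 43806 + 12032 + 23729 = 116002
Σ Rᵢ = 0 + 13 + 45 + 67 + 19 + 36 = 180
N̂ = 116002 / 180 ≈ 644.46 → 644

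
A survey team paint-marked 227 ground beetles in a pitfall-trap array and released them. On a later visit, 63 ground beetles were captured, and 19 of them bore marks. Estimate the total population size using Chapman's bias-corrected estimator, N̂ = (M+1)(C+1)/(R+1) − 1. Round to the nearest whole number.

N̂ = (227+1)(63+1)/(19+1) − 1 = 228·64/20 − 1
= 14592/20 − 1 ≈ 729.6 − 1 ≈ 728.6 → 729

N ≈ 729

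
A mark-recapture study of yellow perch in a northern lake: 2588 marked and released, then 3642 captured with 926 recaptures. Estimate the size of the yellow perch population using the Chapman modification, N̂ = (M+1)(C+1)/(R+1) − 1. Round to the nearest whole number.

N ≈ 10,173

N̂ = (2588+1)(3642+1)/(926+1) − 1 = 2589·3643/927 − 1
= 9431727/927 − 1 ≈ 10174.46 − 1 ≈ 10173.46 → 10173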